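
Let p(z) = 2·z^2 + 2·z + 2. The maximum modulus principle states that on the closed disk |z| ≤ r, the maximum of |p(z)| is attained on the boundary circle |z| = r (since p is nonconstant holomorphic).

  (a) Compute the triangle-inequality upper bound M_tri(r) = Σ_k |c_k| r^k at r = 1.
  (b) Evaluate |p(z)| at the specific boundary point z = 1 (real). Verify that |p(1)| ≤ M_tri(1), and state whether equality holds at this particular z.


Coefficients: c_0 = 2, c_1 = 2, c_2 = 2. Radius r = 1.
Part (a). Triangle bound: M_tri(r) = Σ_k |c_k| r^k
  = |2|·1^0 + |2|·1^1 + |2|·1^2
  = 2 + 2 + 2 = 6.
This bounds M(r) := max_{|z|=r} |p(z)| from above; equality holds iff all terms c_k z^k can be made to align in phase at a single z on |z|=r.
Part (b). At z = 1 (real, on the circle |z| = r):
  p(1) = (2)·1^0 + (2)·1^1 + (2)·1^2 = 6.
  |p(1)| = 6.
Since all nonzero coefficients share the same sign, |p(1)| = 6 = M_tri(1); the triangle bound is attained at z = 1, so in fact M(r) = 6.

M_tri(1) = 6; |p(1)| = 6; equality at z=1: yes.


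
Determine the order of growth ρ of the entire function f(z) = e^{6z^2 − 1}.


|e^{6z^2 − 1}| = e^{Re(6·z^2) + -1} ≤ e^{6|z|^2 + -1} = e^{6r^2 + -1} on |z| = r, so ρ ≤ 2. Choosing z on |z|=r so that 6·z^2 is real positive (always possible by picking arg z appropriately) gives |f(z)| = e^{6r^2 + -1}, matching the bound. The additive constant -1 does not affect log log M(r) ~ 2·log r. Hence ρ = 2.
Therefore ρ = 2.

Order ρ = 2.


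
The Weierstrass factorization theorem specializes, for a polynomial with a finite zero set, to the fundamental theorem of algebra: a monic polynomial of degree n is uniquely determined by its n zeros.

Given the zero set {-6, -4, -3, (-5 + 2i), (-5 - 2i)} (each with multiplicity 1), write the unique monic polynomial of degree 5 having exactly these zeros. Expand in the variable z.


The polynomial is p(z) = ∏_{α ∈ S} (z − α), where S = {-6, -4, -3, (-5 + 2i), (-5 - 2i)}.
Expanding the product yields: p(z) = z^5 + 23·z^4 + 213·z^3 + 989·z^2 + 2286·z + 2088.
Note conjugate pairs combine to real quadratics: (z − (-5+2i))(z − (-5−2i)) = z² + 10z + 29.
The resulting polynomial has degree 5 and real coefficients as required.

p(z) = z^5 + 23·z^4 + 213·z^3 + 989·z^2 + 2286·z + 2088.


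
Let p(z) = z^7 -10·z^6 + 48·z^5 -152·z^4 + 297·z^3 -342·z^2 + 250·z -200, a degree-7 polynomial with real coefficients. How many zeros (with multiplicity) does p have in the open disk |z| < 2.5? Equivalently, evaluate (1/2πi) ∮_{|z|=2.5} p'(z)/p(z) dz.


The zeros of p are: 4, (0 + 1i), (0 - 1i), (2 + 1i), (2 - 1i), (1 + 3i), (1 - 3i).
Their magnitudes are: 4, 1, 1, 2.236, 2.236, 3.162, 3.162.
Zeros with |z| < R = 2.5: (0 + 1i), (0 - 1i), (2 + 1i), (2 - 1i).
Count = 4.
By the argument principle, (1/2πi) ∮_{|z|=R} p'(z)/p(z) dz equals exactly this count.

Number of zeros inside |z| < 2.5: 4.


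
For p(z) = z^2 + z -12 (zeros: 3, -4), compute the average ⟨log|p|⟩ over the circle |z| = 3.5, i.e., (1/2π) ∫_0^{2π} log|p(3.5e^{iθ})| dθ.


Zeros: -4, 3; r = 3.5.
Inside |z| < r: 3. Outside (|z| ≥ r): -4.
p(0) = -12, so log|p(0)| = log(12) = 2.4849.
Apply Jensen: I(r) = log|p(0)| + Σ_k log(r/|z_k|), summed over zeros inside |z| < r.
  log(r/|z_k|) for z_k = 3: log(3.5/3) = 0.1542
  Outside zeros (-4) contribute nothing to the Jensen sum.
Sum over inside zeros: 0.1542.
I(r) = log|p(0)| + (inside sum) = 2.4849 + 0.1542 = 2.6391.
Note: since some zeros are outside |z| ≤ r, the simplified n·log(r) form does NOT apply — only the inside zeros contribute.

I(r) ≈ 2.6391.


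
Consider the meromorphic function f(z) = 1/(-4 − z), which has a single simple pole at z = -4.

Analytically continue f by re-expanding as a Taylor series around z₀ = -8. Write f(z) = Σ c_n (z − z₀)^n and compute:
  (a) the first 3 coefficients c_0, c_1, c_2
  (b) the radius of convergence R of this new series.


Let w = z − z₀, so z = z₀ + w.
Then -4 − z = -4 − (z₀ + w) = (-4 − z₀) − w = 4 − w.
f(z) = 1/(4 − w) = (1/(4)) · 1/(1 − w/(4)) = Σ_{n≥0} w^n / (4)^(n+1).
So c_n = 1/(4)^(n+1):
  c_0 = 1/(4)^1 = 1/4.
  c_1 = 1/(4)^2 = 1/16.
  c_2 = 1/(4)^3 = 1/64.
The series is valid for |w/d| < 1, i.e. |z − z₀| < |d|.
Radius of convergence: R = |-4 − z₀| = |4| = 4 (distance from z₀ to the singularity z = -4).

c_0 = 1/4, c_1 = 1/16, c_2 = 1/64; R = 4.


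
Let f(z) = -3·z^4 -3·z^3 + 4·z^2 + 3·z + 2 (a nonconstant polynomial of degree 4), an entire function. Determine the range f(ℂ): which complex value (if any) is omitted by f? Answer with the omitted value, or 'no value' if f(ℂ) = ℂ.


Little Picard bounds the complement of f(ℂ) to at most one point.
For every w ∈ ℂ, the equation p(z) − w = 0 is a nonconstant polynomial in z and hence has at least one root by the fundamental theorem of algebra. So p is surjective onto ℂ, omitting no value.

Omitted value: no value.


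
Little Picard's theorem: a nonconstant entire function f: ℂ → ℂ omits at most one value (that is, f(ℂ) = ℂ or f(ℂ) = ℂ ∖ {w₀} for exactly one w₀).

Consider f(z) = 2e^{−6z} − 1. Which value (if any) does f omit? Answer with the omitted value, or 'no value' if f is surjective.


Little Picard bounds the complement of f(ℂ) to at most one point.
e^{−6z} is never zero on ℂ, so 2·e^{−6z} takes every value in ℂ ∖ {0}. Adding -1 shifts the range to ℂ ∖ {-1}. Thus f omits exactly the value -1.

Omitted value: -1.


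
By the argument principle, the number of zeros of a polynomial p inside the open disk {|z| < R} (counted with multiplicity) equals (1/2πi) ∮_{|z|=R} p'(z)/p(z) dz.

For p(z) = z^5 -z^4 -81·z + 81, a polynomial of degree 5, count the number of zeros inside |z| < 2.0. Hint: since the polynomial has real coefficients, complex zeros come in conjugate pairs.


The zeros of p are: 1, -3, 3, (0 + 3i), (0 - 3i).
Their magnitudes are: 1, 3, 3, 3, 3.
Zeros with |z| < R = 2.0: 1.
Count = 1.
By the argument principle, (1/2πi) ∮_{|z|=R} p'(z)/p(z) dz equals exactly this count.

Number of zeros inside |z| < 2.0: 1.


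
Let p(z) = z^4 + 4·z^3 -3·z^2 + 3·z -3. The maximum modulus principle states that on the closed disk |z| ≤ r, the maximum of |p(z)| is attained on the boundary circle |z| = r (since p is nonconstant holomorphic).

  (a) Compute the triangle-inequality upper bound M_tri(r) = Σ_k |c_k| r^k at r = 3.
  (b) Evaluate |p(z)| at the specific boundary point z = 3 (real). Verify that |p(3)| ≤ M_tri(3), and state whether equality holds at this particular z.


Coefficients: c_0 = -3, c_1 = 3, c_2 = -3, c_3 = 4, c_4 = 1. Radius r = 3.
Part (a). Triangle bound: M_tri(r) = Σ_k |c_k| r^k
  = |-3|·3^0 + |3|·3^1 + |-3|·3^2 + |4|·3^3 + |1|·3^4
  = 3 + 9 + 27 + 108 + 81 = 228.
This bounds M(r) := max_{|z|=r} |p(z)| from above; equality holds iff all terms c_k z^k can be made to align in phase at a single z on |z|=r.
Part (b). At z = 3 (real, on the circle |z| = r):
  p(3) = (-3)·3^0 + (3)·3^1 + (-3)·3^2 + (4)·3^3 + (1)·3^4 = 168.
  |p(3)| = 168.
Check: |p(3)| = 168 ≤ 228 = M_tri(3). ✓ Equality does not hold at z = 3 (the coefficients have mixed signs, so the terms do not all align in phase there).

M_tri(3) = 228; |p(3)| = 168; equality at z=3: no.


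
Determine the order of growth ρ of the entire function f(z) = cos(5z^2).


Write cos(w) = (e^{iw} ± e^{−iw})/(2 or 2i), so |cos(w)| ≤ e^{|w|}. With w = 5z^2, |w| ≤ 5r^2 + 0 on |z|=r, giving M(r) ≤ e^{5r^2 + 0} and ρ ≤ 2. For the lower bound, choose z on |z|=r with 5z^2 purely imaginary of modulus 5r^2; then |cos(5z^2)| grows like e^{5r^2}/2, so ρ ≥ 2. Hence ρ = 2.
Therefore ρ = 2.

Order ρ = 2.


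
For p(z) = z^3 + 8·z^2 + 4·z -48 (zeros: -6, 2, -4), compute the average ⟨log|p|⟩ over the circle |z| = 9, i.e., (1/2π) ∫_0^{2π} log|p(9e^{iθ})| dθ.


Zeros: -6, -4, 2; r = 9.
Inside |z| < r: -6, -4, 2. Outside (|z| ≥ r): ∅.
p(0) = -48, so log|p(0)| = log(48) = 3.8712.
Apply Jensen: I(r) = log|p(0)| + Σ_k log(r/|z_k|), summed over zeros inside |z| < r.
  log(r/|z_k|) for z_k = -6: log(9/6) = 0.4055
  log(r/|z_k|) for z_k = 2: log(9/2) = 1.5041
  log(r/|z_k|) for z_k = -4: log(9/4) = 0.8109
Sum over inside zeros: 2.7205.
I(r) = log|p(0)| + (inside sum) = 3.8712 + 2.7205 = 6.5917.
Closed form (all zeros inside, monic): I(r) = n·log(r) = 3·log(9) = 6.5917. ✓

I(r) ≈ 6.5917.


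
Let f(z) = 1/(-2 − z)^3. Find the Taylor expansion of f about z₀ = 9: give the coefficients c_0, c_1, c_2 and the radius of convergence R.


Let w = z − z₀, so z = z₀ + w.
Then -2 − z = -2 − (z₀ + w) = (-2 − z₀) − w = -11 − w.
f(z) = 1/(-11 − w)^3 = (1/(-11)^3) · (1 − w/(-11))^{−3}.
By the binomial series (1−u)^{−3} = Σ_{n≥0} C(n+2, 2) u^n for |u|<1, with u = w/(-11):
  c_n = C(n+2, 2) / (-11)^(n+3).
  c_0 = 1/(-11)^3 = -1/1331.
  c_1 = 3/(-11)^4 = 3/14641.
  c_2 = 6/(-11)^5 = -6/161051.
The series is valid for |w/d| < 1, i.e. |z − z₀| < |d|.
Radius of convergence: R = |-2 − z₀| = |-11| = 11 (distance from z₀ to the singularity z = -2).

c_0 = -1/1331, c_1 = 3/14641, c_2 = -6/161051; R = 11.


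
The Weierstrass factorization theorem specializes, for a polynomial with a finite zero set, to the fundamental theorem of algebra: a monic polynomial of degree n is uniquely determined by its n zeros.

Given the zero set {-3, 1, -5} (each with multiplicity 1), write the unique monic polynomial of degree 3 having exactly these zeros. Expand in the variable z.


The polynomial is p(z) = ∏_{α ∈ S} (z − α), where S = {-3, 1, -5}.
Expanding the product yields: p(z) = z^3 + 7·z^2 + 7·z -15.
The resulting polynomial has degree 3 and real coefficients as required.

p(z) = z^3 + 7·z^2 + 7·z -15.


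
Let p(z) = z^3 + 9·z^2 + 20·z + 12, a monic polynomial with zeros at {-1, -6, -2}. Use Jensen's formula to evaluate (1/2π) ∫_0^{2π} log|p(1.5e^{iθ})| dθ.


Zeros: -6, -2, -1; r = 1.5.
Inside |z| < r: -1. Outside (|z| ≥ r): -6, -2.
p(0) = 12, so log|p(0)| = log(12) = 2.4849.
Apply Jensen: I(r) = log|p(0)| + Σ_k log(r/|z_k|), summed over zeros inside |z| < r.
  log(r/|z_k|) for z_k = -1: log(1.5/1) = 0.4055
  Outside zeros (-6, -2) contribute nothing to the Jensen sum.
Sum over inside zeros: 0.4055.
I(r) = log|p(0)| + (inside sum) = 2.4849 + 0.4055 = 2.8904.
Note: since some zeros are outside |z| ≤ r, the simplified n·log(r) form does NOT apply — only the inside zeros contribute.

I(r) ≈ 2.8904.


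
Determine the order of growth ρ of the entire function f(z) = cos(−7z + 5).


cos(w) is a linear combination of e^{iw} and e^{−iw} (or e^w, e^{−w} in the hyperbolic case), so |cos(w)| ≤ e^{|w|}. With w = −7z + 5, |w| ≤ 7|z| + 5 = 7r + 5 on |z| = r, giving M(r) ≤ e^{7r + 5}, so ρ ≤ 1. On a suitable ray (z = it for sin/cos; z = t for sinh/cosh, t real → ∞), |cos(−7z + 5)| grows like e^{7|t|}/2, so ρ ≥ 1. Hence ρ = 1.
Therefore ρ = 1.

Order ρ = 1.


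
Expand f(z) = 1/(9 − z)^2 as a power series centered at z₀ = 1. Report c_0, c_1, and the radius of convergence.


Let w = z − z₀, so z = z₀ + w.
Then 9 − z = 9 − (z₀ + w) = (9 − z₀) − w = 8 − w.
f(z) = 1/(8 − w)^2 = (1/(8)^2) · (1 − w/(8))^{−2}.
By the binomial series (1−u)^{−2} = Σ_{n≥0} C(n+1, 1) u^n for |u|<1, with u = w/(8):
  c_n = C(n+1, 1) / (8)^(n+2).
  c_0 = 1/(8)^2 = 1/64.
  c_1 = 2/(8)^3 = 1/256.
The series is valid for |w/d| < 1, i.e. |z − z₀| < |d|.
Radius of convergence: R = |9 − z₀| = |8| = 8 (distance from z₀ to the singularity z = 9).

c_0 = 1/64, c_1 = 1/256; R = 8.


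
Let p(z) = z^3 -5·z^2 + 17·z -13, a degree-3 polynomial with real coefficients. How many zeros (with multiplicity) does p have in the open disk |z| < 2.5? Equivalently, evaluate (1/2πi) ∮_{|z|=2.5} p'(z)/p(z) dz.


The zeros of p are: 1, (2 + 3i), (2 - 3i).
Their magnitudes are: 1, 3.606, 3.606.
Zeros with |z| < R = 2.5: 1.
Count = 1.
By the argument principle, (1/2πi) ∮_{|z|=R} p'(z)/p(z) dz equals exactly this count.

Number of zeros inside |z| < 2.5: 1.


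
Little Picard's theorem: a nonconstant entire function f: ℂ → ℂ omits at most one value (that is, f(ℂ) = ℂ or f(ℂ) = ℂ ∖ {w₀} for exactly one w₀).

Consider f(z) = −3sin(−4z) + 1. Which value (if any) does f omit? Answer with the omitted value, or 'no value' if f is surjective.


Little Picard bounds the complement of f(ℂ) to at most one point.
sin is entire and surjective onto ℂ: for every w ∈ ℂ, sin(ζ) = w has a solution ζ ∈ ℂ (e.g., via the complex inverse arcsin). With ζ = −4z this gives z = ζ/(-4). Then -3·sin(−4z) takes every value in -3·ℂ = ℂ, and adding 1 is a bijection of ℂ. So f is surjective and omits no value. (Note: only on the real line is sin bounded by [−1, 1].)

Omitted value: no value.


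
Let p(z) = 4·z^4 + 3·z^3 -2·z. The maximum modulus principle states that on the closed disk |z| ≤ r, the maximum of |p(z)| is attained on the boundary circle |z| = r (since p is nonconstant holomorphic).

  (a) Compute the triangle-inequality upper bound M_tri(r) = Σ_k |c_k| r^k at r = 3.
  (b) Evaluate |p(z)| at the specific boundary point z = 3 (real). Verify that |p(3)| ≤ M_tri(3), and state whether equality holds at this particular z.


Coefficients: c_0 = 0, c_1 = -2, c_2 = 0, c_3 = 3, c_4 = 4. Radius r = 3.
Part (a). Triangle bound: M_tri(r) = Σ_k |c_k| r^k
  = |0|·3^0 + |-2|·3^1 + |0|·3^2 + |3|·3^3 + |4|·3^4
  = 0 + 6 + 0 + 81 + 324 = 411.
This bounds M(r) := max_{|z|=r} |p(z)| from above; equality holds iff all terms c_k z^k can be made to align in phase at a single z on |z|=r.
Part (b). At z = 3 (real, on the circle |z| = r):
  p(3) = (0)·3^0 + (-2)·3^1 + (0)·3^2 + (3)·3^3 + (4)·3^4 = 399.
  |p(3)| = 399.
Check: |p(3)| = 399 ≤ 411 = M_tri(3). ✓ Equality does not hold at z = 3 (the coefficients have mixed signs, so the terms do not all align in phase there).

M_tri(3) = 411; |p(3)| = 399; equality at z=3: no.


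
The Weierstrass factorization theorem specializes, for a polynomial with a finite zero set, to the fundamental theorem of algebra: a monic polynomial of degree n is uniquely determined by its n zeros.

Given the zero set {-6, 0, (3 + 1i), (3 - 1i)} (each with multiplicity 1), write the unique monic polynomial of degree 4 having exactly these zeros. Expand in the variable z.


The polynomial is p(z) = ∏_{α ∈ S} (z − α), where S = {-6, 0, (3 + 1i), (3 - 1i)}.
Expanding the product yields: p(z) = z^4 -26·z^2 + 60·z.
Note conjugate pairs combine to real quadratics: (z − (3+1i))(z − (3−1i)) = z² − 6z + 10.
The resulting polynomial has degree 4 and real coefficients as required.

p(z) = z^4 -26·z^2 + 60·z.


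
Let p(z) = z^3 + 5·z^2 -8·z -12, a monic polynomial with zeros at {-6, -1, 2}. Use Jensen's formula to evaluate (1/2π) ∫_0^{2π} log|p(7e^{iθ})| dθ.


Zeros: -6, -1, 2; r = 7.
Inside |z| < r: -6, -1, 2. Outside (|z| ≥ r): ∅.
p(0) = -12, so log|p(0)| = log(12) = 2.4849.
Apply Jensen: I(r) = log|p(0)| + Σ_k log(r/|z_k|), summed over zeros inside |z| < r.
  log(r/|z_k|) for z_k = -6: log(7/6) = 0.1542
  log(r/|z_k|) for z_k = -1: log(7/1) = 1.9459
  log(r/|z_k|) for z_k = 2: log(7/2) = 1.2528
Sum over inside zeros: 3.3528.
I(r) = log|p(0)| + (inside sum) = 2.4849 + 3.3528 = 5.8377.
Closed form (all zeros inside, monic): I(r) = n·log(r) = 3·log(7) = 5.8377. ✓

I(r) ≈ 5.8377.


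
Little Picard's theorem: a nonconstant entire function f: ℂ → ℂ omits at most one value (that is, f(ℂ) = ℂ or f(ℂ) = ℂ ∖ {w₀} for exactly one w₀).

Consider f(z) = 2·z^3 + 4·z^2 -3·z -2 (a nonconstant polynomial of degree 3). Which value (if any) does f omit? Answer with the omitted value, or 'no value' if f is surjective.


Little Picard bounds the complement of f(ℂ) to at most one point.
For every w ∈ ℂ, the equation p(z) − w = 0 is a nonconstant polynomial in z and hence has at least one root by the fundamental theorem of algebra. So p is surjective onto ℂ, omitting no value.

Omitted value: no value.


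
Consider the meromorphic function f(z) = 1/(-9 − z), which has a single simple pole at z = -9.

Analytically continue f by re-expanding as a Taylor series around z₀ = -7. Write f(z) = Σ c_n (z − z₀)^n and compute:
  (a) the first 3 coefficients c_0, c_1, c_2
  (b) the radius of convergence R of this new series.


Let w = z − z₀, so z = z₀ + w.
Then -9 − z = -9 − (z₀ + w) = (-9 − z₀) − w = -2 − w.
f(z) = 1/(-2 − w) = (1/(-2)) · 1/(1 − w/(-2)) = Σ_{n≥0} w^n / (-2)^(n+1).
So c_n = 1/(-2)^(n+1):
  c_0 = 1/(-2)^1 = -1/2.
  c_1 = 1/(-2)^2 = 1/4.
  c_2 = 1/(-2)^3 = -1/8.
The series is valid for |w/d| < 1, i.e. |z − z₀| < |d|.
Radius of convergence: R = |-9 − z₀| = |-2| = 2 (distance from z₀ to the singularity z = -9).

c_0 = -1/2, c_1 = 1/4, c_2 = -1/8; R = 2.


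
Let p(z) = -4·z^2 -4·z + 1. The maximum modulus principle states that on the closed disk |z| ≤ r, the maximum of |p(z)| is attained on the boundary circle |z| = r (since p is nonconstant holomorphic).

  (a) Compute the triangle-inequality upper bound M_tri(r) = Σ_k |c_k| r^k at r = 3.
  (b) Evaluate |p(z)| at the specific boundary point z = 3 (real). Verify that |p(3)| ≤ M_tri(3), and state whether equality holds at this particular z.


Coefficients: c_0 = 1, c_1 = -4, c_2 = -4. Radius r = 3.
Part (a). Triangle bound: M_tri(r) = Σ_k |c_k| r^k
  = |1|·3^0 + |-4|·3^1 + |-4|·3^2
  = 1 + 12 + 36 = 49.
This bounds M(r) := max_{|z|=r} |p(z)| from above; equality holds iff all terms c_k z^k can be made to align in phase at a single z on |z|=r.
Part (b). At z = 3 (real, on the circle |z| = r):
  p(3) = (1)·3^0 + (-4)·3^1 + (-4)·3^2 = -47.
  |p(3)| = 47.
Check: |p(3)| = 47 ≤ 49 = M_tri(3). ✓ Equality does not hold at z = 3 (the coefficients have mixed signs, so the terms do not all align in phase there).

M_tri(3) = 49; |p(3)| = 47; equality at z=3: no.


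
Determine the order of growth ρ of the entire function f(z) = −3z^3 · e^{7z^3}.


M(r) = max_{|z|=r} |-3|·|z|^3·|e^{7z^3}| = 3·r^3 · e^{7r^3} (the factors attain their maxima compatibly on |z|=r). Then log M(r) = log 3 + 3·log r + 7r^3, dominated by the last term, so log log M(r) ~ 3·log r. The polynomial factor -3z^3 contributes only a log r term and does not affect the order. ρ = 3.
Therefore ρ = 3.

Order ρ = 3.


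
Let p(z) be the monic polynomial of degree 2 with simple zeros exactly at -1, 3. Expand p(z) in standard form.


The polynomial is p(z) = ∏_{α ∈ S} (z − α), where S = {-1, 3}.
Expanding the product yields: p(z) = z^2 -2·z -3.
The resulting polynomial has degree 2 and real coefficients as required.

p(z) = z^2 -2·z -3.


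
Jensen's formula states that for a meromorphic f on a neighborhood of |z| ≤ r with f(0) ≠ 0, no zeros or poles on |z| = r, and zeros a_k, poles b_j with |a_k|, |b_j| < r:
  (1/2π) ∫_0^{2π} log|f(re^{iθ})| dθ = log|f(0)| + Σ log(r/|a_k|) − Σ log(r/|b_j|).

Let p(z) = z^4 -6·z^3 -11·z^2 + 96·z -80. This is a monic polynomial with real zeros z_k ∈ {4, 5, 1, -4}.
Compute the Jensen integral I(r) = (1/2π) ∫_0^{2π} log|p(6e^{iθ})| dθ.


Zeros: -4, 1, 4, 5; r = 6.
Inside |z| < r: -4, 1, 4, 5. Outside (|z| ≥ r): ∅.
p(0) = -80, so log|p(0)| = log(80) = 4.3820.
Apply Jensen: I(r) = log|p(0)| + Σ_k log(r/|z_k|), summed over zeros inside |z| < r.
  log(r/|z_k|) for z_k = 4: log(6/4) = 0.4055
  log(r/|z_k|) for z_k = 5: log(6/5) = 0.1823
  log(r/|z_k|) for z_k = 1: log(6/1) = 1.7918
  log(r/|z_k|) for z_k = -4: log(6/4) = 0.4055
Sum over inside zeros: 2.7850.
I(r) = log|p(0)| + (inside sum) = 4.3820 + 2.7850 = 7.1670.
Closed form (all zeros inside, monic): I(r) = n·log(r) = 4·log(6) = 7.1670. ✓

I(r) ≈ 7.1670.


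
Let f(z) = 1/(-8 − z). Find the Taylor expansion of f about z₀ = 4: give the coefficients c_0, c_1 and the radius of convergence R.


Let w = z − z₀, so z = z₀ + w.
Then -8 − z = -8 − (z₀ + w) = (-8 − z₀) − w = -12 − w.
f(z) = 1/(-12 − w) = (1/(-12)) · 1/(1 − w/(-12)) = Σ_{n≥0} w^n / (-12)^(n+1).
So c_n = 1/(-12)^(n+1):
  c_0 = 1/(-12)^1 = -1/12.
  c_1 = 1/(-12)^2 = 1/144.
The series is valid for |w/d| < 1, i.e. |z − z₀| < |d|.
Radius of convergence: R = |-8 − z₀| = |-12| = 12 (distance from z₀ to the singularity z = -8).

c_0 = -1/12, c_1 = 1/144; R = 12.


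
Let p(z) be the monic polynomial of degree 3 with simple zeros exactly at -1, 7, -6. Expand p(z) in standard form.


The polynomial is p(z) = ∏_{α ∈ S} (z − α), where S = {-1, 7, -6}.
Expanding the product yields: p(z) = z^3 -43·z -42.
The resulting polynomial has degree 3 and real coefficients as required.

p(z) = z^3 -43·z -42.


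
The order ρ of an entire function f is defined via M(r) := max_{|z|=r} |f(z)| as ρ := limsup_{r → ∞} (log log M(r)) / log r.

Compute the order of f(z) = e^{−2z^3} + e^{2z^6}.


Each summand is entire of order 3 and 6 respectively (as in the single-exponential case). The order of a sum is at most the max of the orders, so ρ ≤ 6. For the lower bound: on |z|=r choose arg z so that 2z^6 is real positive; then |e^{2z^6}| = e^{2r^6} while |e^{-2z^3}| ≤ e^{2r^3} = o(e^{2r^6}). So |f| ≥ e^{2r^6}(1 − o(1)) and ρ ≥ 6. Hence ρ = max(3, 6) = 6.
Therefore ρ = 6.

Order ρ = 6.


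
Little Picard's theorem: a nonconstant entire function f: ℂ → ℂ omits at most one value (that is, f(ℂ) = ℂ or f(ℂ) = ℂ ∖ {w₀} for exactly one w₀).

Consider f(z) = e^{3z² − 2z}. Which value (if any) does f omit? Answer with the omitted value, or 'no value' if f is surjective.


Little Picard bounds the complement of f(ℂ) to at most one point.
The exponent g(z) = 3z² − 2z is a nonconstant polynomial, hence surjective onto ℂ. So e^{g(z)} takes every value in {e^w : w ∈ ℂ} = ℂ ∖ {0}. Adding 0 shifts the range to ℂ ∖ {0}. f omits exactly 0.

Omitted value: 0.


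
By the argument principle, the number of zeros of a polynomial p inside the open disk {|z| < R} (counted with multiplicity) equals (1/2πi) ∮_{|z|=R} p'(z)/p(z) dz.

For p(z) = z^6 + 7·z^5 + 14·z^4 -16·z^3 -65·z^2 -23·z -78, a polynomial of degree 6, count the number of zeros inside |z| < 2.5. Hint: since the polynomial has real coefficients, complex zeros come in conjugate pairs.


The zeros of p are: -3, (-3 + 2i), (-3 - 2i), (0 + 1i), (0 - 1i), 2.
Their magnitudes are: 3, 3.606, 3.606, 1, 1, 2.
Zeros with |z| < R = 2.5: (0 + 1i), (0 - 1i), 2.
Count = 3.
By the argument principle, (1/2πi) ∮_{|z|=R} p'(z)/p(z) dz equals exactly this count.

Number of zeros inside |z| < 2.5: 3.


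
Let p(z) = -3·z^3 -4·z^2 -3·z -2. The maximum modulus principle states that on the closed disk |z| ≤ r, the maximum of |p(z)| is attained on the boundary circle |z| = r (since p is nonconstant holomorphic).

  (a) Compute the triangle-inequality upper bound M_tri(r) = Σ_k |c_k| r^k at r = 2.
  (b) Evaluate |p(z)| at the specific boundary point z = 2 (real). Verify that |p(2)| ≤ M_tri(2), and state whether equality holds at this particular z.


Coefficients: c_0 = -2, c_1 = -3, c_2 = -4, c_3 = -3. Radius r = 2.
Part (a). Triangle bound: M_tri(r) = Σ_k |c_k| r^k
  = |-2|·2^0 + |-3|·2^1 + |-4|·2^2 + |-3|·2^3
  = 2 + 6 + 16 + 24 = 48.
This bounds M(r) := max_{|z|=r} |p(z)| from above; equality holds iff all terms c_k z^k can be made to align in phase at a single z on |z|=r.
Part (b). At z = 2 (real, on the circle |z| = r):
  p(2) = (-2)·2^0 + (-3)·2^1 + (-4)·2^2 + (-3)·2^3 = -48.
  |p(2)| = 48.
Since all nonzero coefficients share the same sign, |p(2)| = 48 = M_tri(2); the triangle bound is attained at z = 2, so in fact M(r) = 48.

M_tri(2) = 48; |p(2)| = 48; equality at z=2: yes.


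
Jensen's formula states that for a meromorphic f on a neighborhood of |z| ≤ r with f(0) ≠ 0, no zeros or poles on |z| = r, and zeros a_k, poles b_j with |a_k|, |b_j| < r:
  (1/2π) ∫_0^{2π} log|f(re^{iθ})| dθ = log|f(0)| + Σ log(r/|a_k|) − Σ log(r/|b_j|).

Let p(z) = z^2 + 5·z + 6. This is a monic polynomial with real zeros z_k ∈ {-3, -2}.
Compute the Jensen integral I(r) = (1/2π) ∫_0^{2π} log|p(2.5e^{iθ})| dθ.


Zeros: -3, -2; r = 2.5.
Inside |z| < r: -2. Outside (|z| ≥ r): -3.
p(0) = 6, so log|p(0)| = log(6) = 1.7918.
Apply Jensen: I(r) = log|p(0)| + Σ_k log(r/|z_k|), summed over zeros inside |z| < r.
  log(r/|z_k|) for z_k = -2: log(2.5/2) = 0.2231
  Outside zeros (-3) contribute nothing to the Jensen sum.
Sum over inside zeros: 0.2231.
I(r) = log|p(0)| + (inside sum) = 1.7918 + 0.2231 = 2.0149.
Note: since some zeros are outside |z| ≤ r, the simplified n·log(r) form does NOT apply — only the inside zeros contribute.

I(r) ≈ 2.0149.


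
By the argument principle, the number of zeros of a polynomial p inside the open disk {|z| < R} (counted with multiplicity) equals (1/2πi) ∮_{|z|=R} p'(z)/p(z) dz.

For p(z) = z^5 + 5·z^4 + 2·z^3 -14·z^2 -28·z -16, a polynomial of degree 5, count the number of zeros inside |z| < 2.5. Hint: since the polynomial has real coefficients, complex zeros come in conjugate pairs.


The zeros of p are: -1, -4, 2, (-1 + 1i), (-1 - 1i).
Their magnitudes are: 1, 4, 2, 1.414, 1.414.
Zeros with |z| < R = 2.5: -1, 2, (-1 + 1i), (-1 - 1i).
Count = 4.
By the argument principle, (1/2πi) ∮_{|z|=R} p'(z)/p(z) dz equals exactly this count.

Number of zeros inside |z| < 2.5: 4.


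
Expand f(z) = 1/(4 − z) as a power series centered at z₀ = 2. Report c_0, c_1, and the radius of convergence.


Let w = z − z₀, so z = z₀ + w.
Then 4 − z = 4 − (z₀ + w) = (4 − z₀) − w = 2 − w.
f(z) = 1/(2 − w) = (1/(2)) · 1/(1 − w/(2)) = Σ_{n≥0} w^n / (2)^(n+1).
So c_n = 1/(2)^(n+1):
  c_0 = 1/(2)^1 = 1/2.
  c_1 = 1/(2)^2 = 1/4.
The series is valid for |w/d| < 1, i.e. |z − z₀| < |d|.
Radius of convergence: R = |4 − z₀| = |2| = 2 (distance from z₀ to the singularity z = 4).

c_0 = 1/2, c_1 = 1/4; R = 2.


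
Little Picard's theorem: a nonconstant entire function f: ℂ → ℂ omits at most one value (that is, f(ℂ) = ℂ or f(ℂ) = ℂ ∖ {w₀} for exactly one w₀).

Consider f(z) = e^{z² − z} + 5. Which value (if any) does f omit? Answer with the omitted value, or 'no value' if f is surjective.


Little Picard bounds the complement of f(ℂ) to at most one point.
The exponent g(z) = z² − z is a nonconstant polynomial, hence surjective onto ℂ. So e^{g(z)} takes every value in {e^w : w ∈ ℂ} = ℂ ∖ {0}. Adding 5 shifts the range to ℂ ∖ {5}. f omits exactly 5.

Omitted value: 5.


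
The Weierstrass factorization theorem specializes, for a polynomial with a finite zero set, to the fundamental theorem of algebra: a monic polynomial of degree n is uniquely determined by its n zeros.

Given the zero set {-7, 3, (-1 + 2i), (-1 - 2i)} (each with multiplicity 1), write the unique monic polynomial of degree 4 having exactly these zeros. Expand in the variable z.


The polynomial is p(z) = ∏_{α ∈ S} (z − α), where S = {-7, 3, (-1 + 2i), (-1 - 2i)}.
Expanding the product yields: p(z) = z^4 + 6·z^3 -8·z^2 -22·z -105.
Note conjugate pairs combine to real quadratics: (z − (-1+2i))(z − (-1−2i)) = z² + 2z + 5.
The resulting polynomial has degree 4 and real coefficients as required.

p(z) = z^4 + 6·z^3 -8·z^2 -22·z -105.


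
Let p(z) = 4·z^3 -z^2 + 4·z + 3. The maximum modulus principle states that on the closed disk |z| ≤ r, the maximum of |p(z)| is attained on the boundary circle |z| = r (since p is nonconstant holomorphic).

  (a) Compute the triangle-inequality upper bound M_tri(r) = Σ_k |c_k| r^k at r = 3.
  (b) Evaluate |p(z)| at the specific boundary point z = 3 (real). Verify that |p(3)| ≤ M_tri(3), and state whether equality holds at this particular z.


Coefficients: c_0 = 3, c_1 = 4, c_2 = -1, c_3 = 4. Radius r = 3.
Part (a). Triangle bound: M_tri(r) = Σ_k |c_k| r^k
  = |3|·3^0 + |4|·3^1 + |-1|·3^2 + |4|·3^3
  = 3 + 12 + 9 + 108 = 132.
This bounds M(r) := max_{|z|=r} |p(z)| from above; equality holds iff all terms c_k z^k can be made to align in phase at a single z on |z|=r.
Part (b). At z = 3 (real, on the circle |z| = r):
  p(3) = (3)·3^0 + (4)·3^1 + (-1)·3^2 + (4)·3^3 = 114.
  |p(3)| = 114.
Check: |p(3)| = 114 ≤ 132 = M_tri(3). ✓ Equality does not hold at z = 3 (the coefficients have mixed signs, so the terms do not all align in phase there).

M_tri(3) = 132; |p(3)| = 114; equality at z=3: no.


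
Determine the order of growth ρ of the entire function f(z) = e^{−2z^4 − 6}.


|e^{−2z^4 − 6}| = e^{Re(-2·z^4) + -6} ≤ e^{2|z|^4 + -6} = e^{2r^4 + -6} on |z| = r, so ρ ≤ 4. Choosing z on |z|=r so that -2·z^4 is real positive (always possible by picking arg z appropriately) gives |f(z)| = e^{2r^4 + -6}, matching the bound. The additive constant -6 does not affect log log M(r) ~ 4·log r. Hence ρ = 4.
Therefore ρ = 4.

Order ρ = 4.


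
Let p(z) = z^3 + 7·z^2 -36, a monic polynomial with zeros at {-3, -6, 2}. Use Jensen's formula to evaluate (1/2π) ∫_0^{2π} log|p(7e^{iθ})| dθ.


Zeros: -6, -3, 2; r = 7.
Inside |z| < r: -6, -3, 2. Outside (|z| ≥ r): ∅.
p(0) = -36, so log|p(0)| = log(36) = 3.5835.
Apply Jensen: I(r) = log|p(0)| + Σ_k log(r/|z_k|), summed over zeros inside |z| < r.
  log(r/|z_k|) for z_k = -3: log(7/3) = 0.8473
  log(r/|z_k|) for z_k = -6: log(7/6) = 0.1542
  log(r/|z_k|) for z_k = 2: log(7/2) = 1.2528
Sum over inside zeros: 2.2542.
I(r) = log|p(0)| + (inside sum) = 3.5835 + 2.2542 = 5.8377.
Closed form (all zeros inside, monic): I(r) = n·log(r) = 3·log(7) = 5.8377. ✓

I(r) ≈ 5.8377.


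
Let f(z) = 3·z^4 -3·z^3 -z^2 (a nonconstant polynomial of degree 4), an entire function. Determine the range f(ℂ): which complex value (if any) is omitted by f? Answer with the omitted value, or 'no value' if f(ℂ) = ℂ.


Little Picard bounds the complement of f(ℂ) to at most one point.
For every w ∈ ℂ, the equation p(z) − w = 0 is a nonconstant polynomial in z and hence has at least one root by the fundamental theorem of algebra. So p is surjective onto ℂ, omitting no value.

Omitted value: no value.


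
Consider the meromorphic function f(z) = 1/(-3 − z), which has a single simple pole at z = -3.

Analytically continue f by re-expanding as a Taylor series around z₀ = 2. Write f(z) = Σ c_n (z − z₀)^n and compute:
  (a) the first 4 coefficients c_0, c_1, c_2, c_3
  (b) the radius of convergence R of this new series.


Let w = z − z₀, so z = z₀ + w.
Then -3 − z = -3 − (z₀ + w) = (-3 − z₀) − w = -5 − w.
f(z) = 1/(-5 − w) = (1/(-5)) · 1/(1 − w/(-5)) = Σ_{n≥0} w^n / (-5)^(n+1).
So c_n = 1/(-5)^(n+1):
  c_0 = 1/(-5)^1 = -1/5.
  c_1 = 1/(-5)^2 = 1/25.
  c_2 = 1/(-5)^3 = -1/125.
  c_3 = 1/(-5)^4 = 1/625.
The series is valid for |w/d| < 1, i.e. |z − z₀| < |d|.
Radius of convergence: R = |-3 − z₀| = |-5| = 5 (distance from z₀ to the singularity z = -3).

c_0 = -1/5, c_1 = 1/25, c_2 = -1/125, c_3 = 1/625; R = 5.


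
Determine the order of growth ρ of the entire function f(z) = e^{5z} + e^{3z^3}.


Each summand is entire of order 1 and 3 respectively (as in the single-exponential case). The order of a sum is at most the max of the orders, so ρ ≤ 3. For the lower bound: on |z|=r choose arg z so that 3z^3 is real positive; then |e^{3z^3}| = e^{3r^3} while |e^{5z}| ≤ e^{5r^1} = o(e^{3r^3}). So |f| ≥ e^{3r^3}(1 − o(1)) and ρ ≥ 3. Hence ρ = max(1, 3) = 3.
Therefore ρ = 3.

Order ρ = 3.


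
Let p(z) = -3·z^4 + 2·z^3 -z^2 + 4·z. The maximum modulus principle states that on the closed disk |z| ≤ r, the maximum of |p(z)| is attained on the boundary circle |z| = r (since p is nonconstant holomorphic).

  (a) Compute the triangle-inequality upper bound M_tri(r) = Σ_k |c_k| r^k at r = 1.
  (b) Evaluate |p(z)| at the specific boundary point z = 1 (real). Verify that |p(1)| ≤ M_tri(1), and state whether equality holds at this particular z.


Coefficients: c_0 = 0, c_1 = 4, c_2 = -1, c_3 = 2, c_4 = -3. Radius r = 1.
Part (a). Triangle bound: M_tri(r) = Σ_k |c_k| r^k
  = |0|·1^0 + |4|·1^1 + |-1|·1^2 + |2|·1^3 + |-3|·1^4
  = 0 + 4 + 1 + 2 + 3 = 10.
This bounds M(r) := max_{|z|=r} |p(z)| from above; equality holds iff all terms c_k z^k can be made to align in phase at a single z on |z|=r.
Part (b). At z = 1 (real, on the circle |z| = r):
  p(1) = (0)·1^0 + (4)·1^1 + (-1)·1^2 + (2)·1^3 + (-3)·1^4 = 2.
  |p(1)| = 2.
Check: |p(1)| = 2 ≤ 10 = M_tri(1). ✓ Equality does not hold at z = 1 (the coefficients have mixed signs, so the terms do not all align in phase there).

M_tri(1) = 10; |p(1)| = 2; equality at z=1: no.


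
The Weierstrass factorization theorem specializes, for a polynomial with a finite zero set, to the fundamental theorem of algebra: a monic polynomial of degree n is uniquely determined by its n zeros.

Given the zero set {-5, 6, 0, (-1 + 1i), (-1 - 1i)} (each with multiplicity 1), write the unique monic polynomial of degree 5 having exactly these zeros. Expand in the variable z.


The polynomial is p(z) = ∏_{α ∈ S} (z − α), where S = {-5, 6, 0, (-1 + 1i), (-1 - 1i)}.
Expanding the product yields: p(z) = z^5 + z^4 -30·z^3 -62·z^2 -60·z.
Note conjugate pairs combine to real quadratics: (z − (-1+1i))(z − (-1−1i)) = z² + 2z + 2.
The resulting polynomial has degree 5 and real coefficients as required.

p(z) = z^5 + z^4 -30·z^3 -62·z^2 -60·z.


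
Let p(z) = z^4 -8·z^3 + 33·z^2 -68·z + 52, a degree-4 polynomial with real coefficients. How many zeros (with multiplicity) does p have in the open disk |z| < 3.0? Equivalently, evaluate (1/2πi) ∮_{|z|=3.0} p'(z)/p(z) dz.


The zeros of p are: (2 + 3i), (2 - 3i), 2, 2.
Their magnitudes are: 3.606, 3.606, 2, 2.
Zeros with |z| < R = 3.0: 2, 2.
Count = 2.
By the argument principle, (1/2πi) ∮_{|z|=R} p'(z)/p(z) dz equals exactly this count.

Number of zeros inside |z| < 3.0: 2.


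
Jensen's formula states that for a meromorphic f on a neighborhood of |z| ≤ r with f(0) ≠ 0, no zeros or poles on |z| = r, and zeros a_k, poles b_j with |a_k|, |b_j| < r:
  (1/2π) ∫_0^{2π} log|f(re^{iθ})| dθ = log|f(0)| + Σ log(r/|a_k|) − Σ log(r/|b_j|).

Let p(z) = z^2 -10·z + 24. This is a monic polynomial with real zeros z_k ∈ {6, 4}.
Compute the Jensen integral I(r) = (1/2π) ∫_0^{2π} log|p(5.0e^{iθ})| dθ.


Zeros: 4, 6; r = 5.0.
Inside |z| < r: 4. Outside (|z| ≥ r): 6.
p(0) = 24, so log|p(0)| = log(24) = 3.1781.
Apply Jensen: I(r) = log|p(0)| + Σ_k log(r/|z_k|), summed over zeros inside |z| < r.
  log(r/|z_k|) for z_k = 4: log(5.0/4) = 0.2231
  Outside zeros (6) contribute nothing to the Jensen sum.
Sum over inside zeros: 0.2231.
I(r) = log|p(0)| + (inside sum) = 3.1781 + 0.2231 = 3.4012.
Note: since some zeros are outside |z| ≤ r, the simplified n·log(r) form does NOT apply — only the inside zeros contribute.

I(r) ≈ 3.4012.


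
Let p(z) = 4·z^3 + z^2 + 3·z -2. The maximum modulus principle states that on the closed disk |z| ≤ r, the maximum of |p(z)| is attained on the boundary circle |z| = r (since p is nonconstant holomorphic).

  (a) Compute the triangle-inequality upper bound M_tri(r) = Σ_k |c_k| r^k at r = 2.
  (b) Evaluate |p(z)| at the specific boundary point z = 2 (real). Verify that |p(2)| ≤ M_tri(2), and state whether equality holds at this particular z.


Coefficients: c_0 = -2, c_1 = 3, c_2 = 1, c_3 = 4. Radius r = 2.
Part (a). Triangle bound: M_tri(r) = Σ_k |c_k| r^k
  = |-2|·2^0 + |3|·2^1 + |1|·2^2 + |4|·2^3
  = 2 + 6 + 4 + 32 = 44.
This bounds M(r) := max_{|z|=r} |p(z)| from above; equality holds iff all terms c_k z^k can be made to align in phase at a single z on |z|=r.
Part (b). At z = 2 (real, on the circle |z| = r):
  p(2) = (-2)·2^0 + (3)·2^1 + (1)·2^2 + (4)·2^3 = 40.
  |p(2)| = 40.
Check: |p(2)| = 40 ≤ 44 = M_tri(2). ✓ Equality does not hold at z = 2 (the coefficients have mixed signs, so the terms do not all align in phase there).

M_tri(2) = 44; |p(2)| = 40; equality at z=2: no.


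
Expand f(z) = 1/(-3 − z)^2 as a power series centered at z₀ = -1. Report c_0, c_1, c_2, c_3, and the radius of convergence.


Let w = z − z₀, so z = z₀ + w.
Then -3 − z = -3 − (z₀ + w) = (-3 − z₀) − w = -2 − w.
f(z) = 1/(-2 − w)^2 = (1/(-2)^2) · (1 − w/(-2))^{−2}.
By the binomial series (1−u)^{−2} = Σ_{n≥0} C(n+1, 1) u^n for |u|<1, with u = w/(-2):
  c_n = C(n+1, 1) / (-2)^(n+2).
  c_0 = 1/(-2)^2 = 1/4.
  c_1 = 2/(-2)^3 = -1/4.
  c_2 = 3/(-2)^4 = 3/16.
  c_3 = 4/(-2)^5 = -1/8.
The series is valid for |w/d| < 1, i.e. |z − z₀| < |d|.
Radius of convergence: R = |-3 − z₀| = |-2| = 2 (distance from z₀ to the singularity z = -3).

c_0 = 1/4, c_1 = -1/4, c_2 = 3/16, c_3 = -1/8; R = 2.


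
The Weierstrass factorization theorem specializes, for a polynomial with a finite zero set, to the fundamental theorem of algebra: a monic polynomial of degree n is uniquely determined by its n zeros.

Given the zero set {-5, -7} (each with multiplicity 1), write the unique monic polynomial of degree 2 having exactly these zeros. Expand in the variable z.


The polynomial is p(z) = ∏_{α ∈ S} (z − α), where S = {-5, -7}.
Expanding the product yields: p(z) = z^2 + 12·z + 35.
The resulting polynomial has degree 2 and real coefficients as required.

p(z) = z^2 + 12·z + 35.


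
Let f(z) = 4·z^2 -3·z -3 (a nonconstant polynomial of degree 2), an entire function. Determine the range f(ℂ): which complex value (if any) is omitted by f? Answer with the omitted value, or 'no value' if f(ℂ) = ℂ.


Little Picard bounds the complement of f(ℂ) to at most one point.
For every w ∈ ℂ, the equation p(z) − w = 0 is a nonconstant polynomial in z and hence has at least one root by the fundamental theorem of algebra. So p is surjective onto ℂ, omitting no value.

Omitted value: no value.


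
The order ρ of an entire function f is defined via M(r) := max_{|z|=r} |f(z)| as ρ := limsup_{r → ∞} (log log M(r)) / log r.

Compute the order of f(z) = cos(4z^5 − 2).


Write cos(w) = (e^{iw} ± e^{−iw})/(2 or 2i), so |cos(w)| ≤ e^{|w|}. With w = 4z^5 − 2, |w| ≤ 4r^5 + 2 on |z|=r, giving M(r) ≤ e^{4r^5 + 2} and ρ ≤ 5. For the lower bound, choose z on |z|=r with 4z^5 purely imaginary of modulus 4r^5; then |cos(4z^5 − 2)| grows like e^{4r^5}/2, so ρ ≥ 5. Hence ρ = 5.
Therefore ρ = 5.

Order ρ = 5.


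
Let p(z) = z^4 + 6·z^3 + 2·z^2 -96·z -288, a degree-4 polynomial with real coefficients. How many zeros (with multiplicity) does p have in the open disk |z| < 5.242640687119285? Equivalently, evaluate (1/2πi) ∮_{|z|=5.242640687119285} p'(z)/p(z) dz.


The zeros of p are: (-3 + 3i), (-3 - 3i), -4, 4.
Their magnitudes are: 4.243, 4.243, 4, 4.
Zeros with |z| < R = 5.242640687119285: (-3 + 3i), (-3 - 3i), -4, 4.
Count = 4.
By the argument principle, (1/2πi) ∮_{|z|=R} p'(z)/p(z) dz equals exactly this count.

Number of zeros inside |z| < 5.242640687119285: 4.


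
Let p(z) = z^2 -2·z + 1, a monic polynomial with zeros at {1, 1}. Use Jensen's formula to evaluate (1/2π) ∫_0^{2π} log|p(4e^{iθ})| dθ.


Zeros: 1, 1; r = 4.
Inside |z| < r: 1, 1. Outside (|z| ≥ r): ∅.
p(0) = 1, so log|p(0)| = log(1) = 0.0000.
Apply Jensen: I(r) = log|p(0)| + Σ_k log(r/|z_k|), summed over zeros inside |z| < r.
  log(r/|z_k|) for z_k = 1: log(4/1) = 1.3863
  log(r/|z_k|) for z_k = 1: log(4/1) = 1.3863
Sum over inside zeros: 2.7726.
I(r) = log|p(0)| + (inside sum) = 0.0000 + 2.7726 = 2.7726.
Closed form (all zeros inside, monic): I(r) = n·log(r) = 2·log(4) = 2.7726. ✓

I(r) ≈ 2.7726.


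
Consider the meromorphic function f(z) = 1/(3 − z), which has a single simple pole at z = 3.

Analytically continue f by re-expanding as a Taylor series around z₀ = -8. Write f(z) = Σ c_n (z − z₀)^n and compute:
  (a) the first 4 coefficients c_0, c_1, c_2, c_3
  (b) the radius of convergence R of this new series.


Let w = z − z₀, so z = z₀ + w.
Then 3 − z = 3 − (z₀ + w) = (3 − z₀) − w = 11 − w.
f(z) = 1/(11 − w) = (1/(11)) · 1/(1 − w/(11)) = Σ_{n≥0} w^n / (11)^(n+1).
So c_n = 1/(11)^(n+1):
  c_0 = 1/(11)^1 = 1/11.
  c_1 = 1/(11)^2 = 1/121.
  c_2 = 1/(11)^3 = 1/1331.
  c_3 = 1/(11)^4 = 1/14641.
The series is valid for |w/d| < 1, i.e. |z − z₀| < |d|.
Radius of convergence: R = |3 − z₀| = |11| = 11 (distance from z₀ to the singularity z = 3).

c_0 = 1/11, c_1 = 1/121, c_2 = 1/1331, c_3 = 1/14641; R = 11.
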